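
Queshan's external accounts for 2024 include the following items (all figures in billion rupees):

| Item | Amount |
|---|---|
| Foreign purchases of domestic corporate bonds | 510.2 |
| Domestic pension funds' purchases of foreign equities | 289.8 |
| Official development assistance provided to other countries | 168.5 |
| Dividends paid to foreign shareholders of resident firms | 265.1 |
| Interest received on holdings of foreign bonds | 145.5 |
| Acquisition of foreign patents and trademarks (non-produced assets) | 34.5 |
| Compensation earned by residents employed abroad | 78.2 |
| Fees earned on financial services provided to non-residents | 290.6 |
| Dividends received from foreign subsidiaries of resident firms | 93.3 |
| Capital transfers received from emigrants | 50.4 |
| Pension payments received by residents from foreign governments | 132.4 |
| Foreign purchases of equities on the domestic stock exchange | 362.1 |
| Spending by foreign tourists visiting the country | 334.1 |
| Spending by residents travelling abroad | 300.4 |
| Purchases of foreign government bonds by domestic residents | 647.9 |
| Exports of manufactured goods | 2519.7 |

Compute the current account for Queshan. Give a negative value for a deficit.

Goods: 2519.7
Services: -300.4 + 334.1 + 290.6 = 324.3
Primary income: 93.3 - 265.1 + 78.2 + 145.5 = 51.9
Secondary income: -168.5 + 132.4 = -36.1
Current account = 2519.7 + 324.3 + 51.9 + (-36.1) = 2859.8
(Excluded from the current account — financial account: foreign purchases of domestic corporate bonds 510.2, domestic pension funds' purchases of foreign equities 289.8, foreign purchases of equities on the domestic stock exchange 362.1, purchases of foreign government bonds by domestic residents 647.9; capital account: acquisition of foreign patents and trademarks (non-produced assets) 34.5, capital transfers received from emigrants 50.4.)

2859.8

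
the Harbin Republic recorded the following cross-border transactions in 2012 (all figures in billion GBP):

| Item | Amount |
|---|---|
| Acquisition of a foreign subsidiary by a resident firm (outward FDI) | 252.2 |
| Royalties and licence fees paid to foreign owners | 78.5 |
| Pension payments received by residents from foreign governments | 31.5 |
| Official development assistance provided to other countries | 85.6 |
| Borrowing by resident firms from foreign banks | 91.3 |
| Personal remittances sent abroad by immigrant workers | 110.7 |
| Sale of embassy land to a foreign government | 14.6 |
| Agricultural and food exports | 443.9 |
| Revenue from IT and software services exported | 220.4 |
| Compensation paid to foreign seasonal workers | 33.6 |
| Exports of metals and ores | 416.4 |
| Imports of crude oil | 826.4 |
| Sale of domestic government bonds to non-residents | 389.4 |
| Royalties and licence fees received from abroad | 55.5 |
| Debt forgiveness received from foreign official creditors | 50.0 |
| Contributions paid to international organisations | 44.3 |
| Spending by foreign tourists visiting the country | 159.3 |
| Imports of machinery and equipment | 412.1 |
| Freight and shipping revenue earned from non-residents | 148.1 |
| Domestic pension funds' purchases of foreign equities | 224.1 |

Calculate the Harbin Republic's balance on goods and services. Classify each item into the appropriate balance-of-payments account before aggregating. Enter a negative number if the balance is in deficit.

126.6

Goods: 416.4 + 443.9 - 826.4 - 412.1 = -378.2
Services: 220.4 - 78.5 + 148.1 + 55.5 + 159.3 = 504.8
Trade balance = -378.2 + 504.8 = 126.6
(Excluded from the trade balance — financial account: acquisition of a foreign subsidiary by a resident firm (outward FDI) 252.2, borrowing by resident firms from foreign banks 91.3, sale of domestic government bonds to non-residents 389.4, domestic pension funds' purchases of foreign equities 224.1; secondary income: pension payments received by residents from foreign governments 31.5, official development assistance provided to other countries 85.6, personal remittances sent abroad by immigrant workers 110.7, contributions paid to international organisations 44.3; capital account: sale of embassy land to a foreign government 14.6, debt forgiveness received from foreign official creditors 50.0; primary income: compensation paid to foreign seasonal workers 33.6.)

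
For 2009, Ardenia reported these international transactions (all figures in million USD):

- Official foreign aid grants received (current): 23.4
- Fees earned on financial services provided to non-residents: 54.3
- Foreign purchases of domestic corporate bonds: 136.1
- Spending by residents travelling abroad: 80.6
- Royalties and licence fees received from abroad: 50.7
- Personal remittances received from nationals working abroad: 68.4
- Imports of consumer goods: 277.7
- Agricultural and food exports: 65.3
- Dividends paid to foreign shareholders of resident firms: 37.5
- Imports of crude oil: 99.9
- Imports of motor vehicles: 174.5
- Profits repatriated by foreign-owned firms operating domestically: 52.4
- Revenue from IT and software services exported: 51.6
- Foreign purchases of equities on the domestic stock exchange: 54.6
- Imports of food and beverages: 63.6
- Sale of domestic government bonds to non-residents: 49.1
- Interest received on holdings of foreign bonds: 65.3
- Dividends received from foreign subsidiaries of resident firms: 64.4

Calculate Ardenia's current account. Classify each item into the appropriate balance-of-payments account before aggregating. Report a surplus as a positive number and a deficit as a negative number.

-342.8

Goods: -99.9 + 65.3 - 174.5 - 63.6 - 277.7 = -550.4
Services: 50.7 + 51.6 + 54.3 - 80.6 = 76.0
Primary income: 65.3 - 37.5 - 52.4 + 64.4 = 39.8
Secondary income: 68.4 + 23.4 = 91.8
Current account = (-550.4) + 76.0 + 39.8 + 91.8 = -342.8
(Excluded from the current account — financial account: foreign purchases of domestic corporate bonds 136.1, foreign purchases of equities on the domestic stock exchange 54.6, sale of domestic government bonds to non-residents 49.1.)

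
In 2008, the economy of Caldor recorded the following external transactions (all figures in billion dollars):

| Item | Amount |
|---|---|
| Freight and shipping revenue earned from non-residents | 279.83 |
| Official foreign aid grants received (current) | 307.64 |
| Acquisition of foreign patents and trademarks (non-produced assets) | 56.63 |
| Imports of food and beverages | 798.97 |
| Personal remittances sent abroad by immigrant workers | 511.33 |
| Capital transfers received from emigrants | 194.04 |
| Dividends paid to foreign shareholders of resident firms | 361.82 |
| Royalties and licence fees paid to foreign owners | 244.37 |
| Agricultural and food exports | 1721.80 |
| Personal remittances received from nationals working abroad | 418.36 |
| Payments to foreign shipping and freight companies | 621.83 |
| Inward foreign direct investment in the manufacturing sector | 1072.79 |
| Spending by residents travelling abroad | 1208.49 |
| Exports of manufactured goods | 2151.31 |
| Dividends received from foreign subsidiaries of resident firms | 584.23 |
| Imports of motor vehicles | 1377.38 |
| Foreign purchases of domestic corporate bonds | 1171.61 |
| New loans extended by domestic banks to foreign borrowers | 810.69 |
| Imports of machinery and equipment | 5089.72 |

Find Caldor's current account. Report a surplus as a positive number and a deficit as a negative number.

-4750.74

Goods: 2151.31 - 1377.38 - 798.97 + 1721.80 - 5089.72 = -3392.96
Services: -1208.49 - 244.37 - 621.83 + 279.83 = -1794.86
Primary income: 584.23 - 361.82 = 222.41
Secondary income: 418.36 + 307.64 - 511.33 = 214.67
Current account = (-3392.96) + (-1794.86) + 222.41 + 214.67 = -4750.74
(Excluded from the current account — capital account: acquisition of foreign patents and trademarks (non-produced assets) 56.63, capital transfers received from emigrants 194.04; financial account: inward foreign direct investment in the manufacturing sector 1072.79, foreign purchases of domestic corporate bonds 1171.61, new loans extended by domestic banks to foreign borrowers 810.69.)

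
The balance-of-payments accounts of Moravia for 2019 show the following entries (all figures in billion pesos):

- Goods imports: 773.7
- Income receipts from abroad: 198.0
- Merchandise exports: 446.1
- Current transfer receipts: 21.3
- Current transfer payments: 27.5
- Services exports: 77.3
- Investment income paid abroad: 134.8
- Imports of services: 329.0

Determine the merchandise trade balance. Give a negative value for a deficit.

Goods balance = 446.1 - 773.7 = -327.6

-327.6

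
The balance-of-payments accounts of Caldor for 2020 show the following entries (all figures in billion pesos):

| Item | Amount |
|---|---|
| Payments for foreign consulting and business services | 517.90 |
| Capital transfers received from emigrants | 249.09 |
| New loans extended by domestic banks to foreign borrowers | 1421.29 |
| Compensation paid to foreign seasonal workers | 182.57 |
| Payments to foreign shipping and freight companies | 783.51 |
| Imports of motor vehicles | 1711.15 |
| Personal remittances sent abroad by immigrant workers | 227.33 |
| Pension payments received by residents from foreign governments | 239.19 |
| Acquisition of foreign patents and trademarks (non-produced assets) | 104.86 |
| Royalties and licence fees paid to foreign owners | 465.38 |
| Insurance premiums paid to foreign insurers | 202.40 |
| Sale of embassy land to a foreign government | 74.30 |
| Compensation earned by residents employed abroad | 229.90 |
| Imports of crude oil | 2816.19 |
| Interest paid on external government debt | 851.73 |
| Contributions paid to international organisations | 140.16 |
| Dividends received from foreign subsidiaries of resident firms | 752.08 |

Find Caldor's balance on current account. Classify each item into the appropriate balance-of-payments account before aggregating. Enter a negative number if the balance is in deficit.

Goods: -2816.19 - 1711.15 = -4527.34
Services: -783.51 - 517.90 - 465.38 - 202.40 = -1969.19
Primary income: 229.90 + 752.08 - 182.57 - 851.73 = -52.32
Secondary income: -140.16 - 227.33 + 239.19 = -128.30
Current account = (-4527.34) + (-1969.19) + (-52.32) + (-128.30) = -6677.15
(Excluded from the current account — capital account: capital transfers received from emigrants 249.09, acquisition of foreign patents and trademarks (non-produced assets) 104.86, sale of embassy land to a foreign government 74.30; financial account: new loans extended by domestic banks to foreign borrowers 1421.29.)

-6677.15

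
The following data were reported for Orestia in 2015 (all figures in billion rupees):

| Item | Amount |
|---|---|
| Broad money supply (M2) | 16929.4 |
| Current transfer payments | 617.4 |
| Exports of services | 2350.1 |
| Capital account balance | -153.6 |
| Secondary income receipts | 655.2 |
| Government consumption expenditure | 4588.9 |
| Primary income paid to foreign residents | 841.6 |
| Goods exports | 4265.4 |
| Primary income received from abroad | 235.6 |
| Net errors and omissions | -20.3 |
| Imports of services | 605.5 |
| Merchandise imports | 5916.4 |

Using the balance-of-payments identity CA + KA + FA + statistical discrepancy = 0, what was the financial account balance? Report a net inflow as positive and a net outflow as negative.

648.5

Goods balance = 4265.4 - 5916.4 = -1651.0
Services balance = 2350.1 - 605.5 = 1744.6
Trade balance (goods + services) = -1651.0 + 1744.6 = 93.6
Net primary income = 235.6 - 841.6 = -606.0
Net secondary income = 655.2 - 617.4 = 37.8
Current account = 93.6 + (-606.0) + 37.8 = -474.6
Financial account = -(-474.6 + (-153.6) + (-20.3)) = 648.5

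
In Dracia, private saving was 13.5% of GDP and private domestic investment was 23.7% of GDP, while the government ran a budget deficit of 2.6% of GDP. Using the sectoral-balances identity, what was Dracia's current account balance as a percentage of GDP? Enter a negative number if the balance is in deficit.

By the sectoral-balances identity, CA = (S_private - I) + (T - G).
Private balance = 13.5 - 23.7 = -10.2
Government balance (T - G) = -2.6
CA = -10.2 + (-2.6) = -12.8

-12.8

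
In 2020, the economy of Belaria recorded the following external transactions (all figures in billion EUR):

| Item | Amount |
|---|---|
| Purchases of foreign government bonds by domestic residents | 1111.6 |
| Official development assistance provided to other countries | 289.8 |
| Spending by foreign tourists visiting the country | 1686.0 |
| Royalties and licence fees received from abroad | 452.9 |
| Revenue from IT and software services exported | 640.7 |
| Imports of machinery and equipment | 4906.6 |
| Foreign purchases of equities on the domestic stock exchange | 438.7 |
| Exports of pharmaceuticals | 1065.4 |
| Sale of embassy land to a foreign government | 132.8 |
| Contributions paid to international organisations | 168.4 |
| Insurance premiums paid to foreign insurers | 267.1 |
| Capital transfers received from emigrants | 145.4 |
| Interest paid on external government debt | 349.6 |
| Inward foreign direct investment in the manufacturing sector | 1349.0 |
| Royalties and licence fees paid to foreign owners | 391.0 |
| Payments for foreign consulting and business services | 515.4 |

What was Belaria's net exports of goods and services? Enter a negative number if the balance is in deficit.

Goods: 1065.4 - 4906.6 = -3841.2
Services: 452.9 - 391.0 - 515.4 - 267.1 + 1686.0 + 640.7 = 1606.1
Trade balance = -3841.2 + 1606.1 = -2235.1
(Excluded from the trade balance — financial account: purchases of foreign government bonds by domestic residents 1111.6, foreign purchases of equities on the domestic stock exchange 438.7, inward foreign direct investment in the manufacturing sector 1349.0; secondary income: official development assistance provided to other countries 289.8, contributions paid to international organisations 168.4; capital account: sale of embassy land to a foreign government 132.8, capital transfers received from emigrants 145.4; primary income: interest paid on external government debt 349.6.)

-2235.1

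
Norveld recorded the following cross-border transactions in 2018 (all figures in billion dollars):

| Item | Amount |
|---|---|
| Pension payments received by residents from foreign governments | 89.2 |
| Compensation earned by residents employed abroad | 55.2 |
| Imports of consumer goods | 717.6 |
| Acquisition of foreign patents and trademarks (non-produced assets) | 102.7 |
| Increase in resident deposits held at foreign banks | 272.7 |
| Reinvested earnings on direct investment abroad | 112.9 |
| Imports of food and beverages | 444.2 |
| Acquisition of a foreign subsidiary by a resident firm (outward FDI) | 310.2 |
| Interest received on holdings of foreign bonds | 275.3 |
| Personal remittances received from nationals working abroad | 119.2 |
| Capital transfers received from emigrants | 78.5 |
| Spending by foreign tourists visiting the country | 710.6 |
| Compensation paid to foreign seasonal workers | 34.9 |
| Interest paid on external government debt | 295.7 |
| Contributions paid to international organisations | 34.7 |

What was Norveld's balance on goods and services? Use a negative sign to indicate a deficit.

Goods: -444.2 - 717.6 = -1161.8
Services: 710.6
Trade balance = -1161.8 + 710.6 = -451.2
(Excluded from the trade balance — secondary income: pension payments received by residents from foreign governments 89.2, personal remittances received from nationals working abroad 119.2, contributions paid to international organisations 34.7; primary income: compensation earned by residents employed abroad 55.2, reinvested earnings on direct investment abroad 112.9, interest received on holdings of foreign bonds 275.3, compensation paid to foreign seasonal workers 34.9, interest paid on external government debt 295.7; capital account: acquisition of foreign patents and trademarks (non-produced assets) 102.7, capital transfers received from emigrants 78.5; financial account: increase in resident deposits held at foreign banks 272.7, acquisition of a foreign subsidiary by a resident firm (outward FDI) 310.2.)

-451.2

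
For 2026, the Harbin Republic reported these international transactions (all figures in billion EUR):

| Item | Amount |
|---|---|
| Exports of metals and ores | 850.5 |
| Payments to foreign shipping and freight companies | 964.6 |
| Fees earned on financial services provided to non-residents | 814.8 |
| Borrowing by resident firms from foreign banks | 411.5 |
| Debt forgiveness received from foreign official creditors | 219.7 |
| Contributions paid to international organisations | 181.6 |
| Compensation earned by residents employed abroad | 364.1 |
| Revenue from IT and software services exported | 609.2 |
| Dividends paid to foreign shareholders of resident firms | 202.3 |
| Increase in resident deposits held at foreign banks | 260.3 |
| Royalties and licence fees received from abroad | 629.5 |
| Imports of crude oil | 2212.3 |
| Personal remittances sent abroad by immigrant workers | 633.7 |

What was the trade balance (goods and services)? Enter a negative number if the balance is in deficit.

-272.9

Goods: -2212.3 + 850.5 = -1361.8
Services: 814.8 + 629.5 - 964.6 + 609.2 = 1088.9
Trade balance = -1361.8 + 1088.9 = -272.9
(Excluded from the trade balance — financial account: borrowing by resident firms from foreign banks 411.5, increase in resident deposits held at foreign banks 260.3; capital account: debt forgiveness received from foreign official creditors 219.7; secondary income: contributions paid to international organisations 181.6, personal remittances sent abroad by immigrant workers 633.7; primary income: compensation earned by residents employed abroad 364.1, dividends paid to foreign shareholders of resident firms 202.3.)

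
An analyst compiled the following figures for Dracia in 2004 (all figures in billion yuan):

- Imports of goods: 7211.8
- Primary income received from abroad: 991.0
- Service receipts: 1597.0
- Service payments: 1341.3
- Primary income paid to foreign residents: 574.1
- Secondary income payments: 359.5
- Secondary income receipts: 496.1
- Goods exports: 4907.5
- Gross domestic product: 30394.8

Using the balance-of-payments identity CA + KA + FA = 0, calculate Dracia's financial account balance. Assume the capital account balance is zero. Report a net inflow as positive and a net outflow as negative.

Goods balance = 4907.5 - 7211.8 = -2304.3
Services balance = 1597.0 - 1341.3 = 255.7
Trade balance (goods + services) = -2304.3 + 255.7 = -2048.6
Net primary income = 991.0 - 574.1 = 416.9
Net secondary income = 496.1 - 359.5 = 136.6
Current account = -2048.6 + 416.9 + 136.6 = -1495.1
Financial account = -(-1495.1) = 1495.1

1495.1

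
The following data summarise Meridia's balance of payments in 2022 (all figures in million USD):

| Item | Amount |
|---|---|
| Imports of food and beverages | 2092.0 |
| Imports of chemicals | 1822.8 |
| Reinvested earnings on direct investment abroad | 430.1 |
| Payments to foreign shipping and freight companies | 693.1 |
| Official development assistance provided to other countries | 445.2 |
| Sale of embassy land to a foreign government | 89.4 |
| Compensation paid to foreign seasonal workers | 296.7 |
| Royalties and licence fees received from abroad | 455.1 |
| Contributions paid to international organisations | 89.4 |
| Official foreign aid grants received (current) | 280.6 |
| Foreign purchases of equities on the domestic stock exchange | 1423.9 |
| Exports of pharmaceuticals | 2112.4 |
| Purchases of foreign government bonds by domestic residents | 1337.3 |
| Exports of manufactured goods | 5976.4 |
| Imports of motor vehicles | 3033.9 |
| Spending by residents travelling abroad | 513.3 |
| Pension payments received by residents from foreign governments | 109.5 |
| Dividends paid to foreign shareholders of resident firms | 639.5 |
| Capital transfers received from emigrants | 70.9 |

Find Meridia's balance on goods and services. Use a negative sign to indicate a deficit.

Goods: -3033.9 - 2092.0 + 5976.4 - 1822.8 + 2112.4 = 1140.1
Services: -693.1 + 455.1 - 513.3 = -751.3
Trade balance = 1140.1 + (-751.3) = 388.8
(Excluded from the trade balance — primary income: reinvested earnings on direct investment abroad 430.1, compensation paid to foreign seasonal workers 296.7, dividends paid to foreign shareholders of resident firms 639.5; secondary income: official development assistance provided to other countries 445.2, contributions paid to international organisations 89.4, official foreign aid grants received (current) 280.6, pension payments received by residents from foreign governments 109.5; capital account: sale of embassy land to a foreign government 89.4, capital transfers received from emigrants 70.9; financial account: foreign purchases of equities on the domestic stock exchange 1423.9, purchases of foreign government bonds by domestic residents 1337.3.)

388.8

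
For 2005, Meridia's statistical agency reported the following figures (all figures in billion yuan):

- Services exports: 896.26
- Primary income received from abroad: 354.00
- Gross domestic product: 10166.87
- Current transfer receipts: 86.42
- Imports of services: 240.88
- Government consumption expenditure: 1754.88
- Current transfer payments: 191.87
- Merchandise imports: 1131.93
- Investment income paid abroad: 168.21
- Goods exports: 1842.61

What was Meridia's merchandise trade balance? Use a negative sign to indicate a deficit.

Goods balance = 1842.61 - 1131.93 = 710.68

710.68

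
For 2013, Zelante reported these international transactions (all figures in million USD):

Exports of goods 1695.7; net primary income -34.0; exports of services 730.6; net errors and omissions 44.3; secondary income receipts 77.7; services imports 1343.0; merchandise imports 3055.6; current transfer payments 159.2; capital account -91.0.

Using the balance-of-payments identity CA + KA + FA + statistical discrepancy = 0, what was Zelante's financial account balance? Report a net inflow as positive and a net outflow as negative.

2134.5

Goods balance = 1695.7 - 3055.6 = -1359.9
Services balance = 730.6 - 1343.0 = -612.4
Trade balance (goods + services) = -1359.9 + (-612.4) = -1972.3
Net primary income = -34.0
Net secondary income = 77.7 - 159.2 = -81.5
Current account = -1972.3 + (-34.0) + (-81.5) = -2087.8
Financial account = -(-2087.8 + (-91.0) + 44.3) = 2134.5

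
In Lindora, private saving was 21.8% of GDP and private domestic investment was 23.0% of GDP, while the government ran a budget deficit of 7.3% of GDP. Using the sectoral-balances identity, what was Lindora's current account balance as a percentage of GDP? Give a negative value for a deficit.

-8.5

By the sectoral-balances identity, CA = (S_private - I) + (T - G).
Private balance = 21.8 - 23.0 = -1.2
Government balance (T - G) = -7.3
CA = -1.2 + (-7.3) = -8.5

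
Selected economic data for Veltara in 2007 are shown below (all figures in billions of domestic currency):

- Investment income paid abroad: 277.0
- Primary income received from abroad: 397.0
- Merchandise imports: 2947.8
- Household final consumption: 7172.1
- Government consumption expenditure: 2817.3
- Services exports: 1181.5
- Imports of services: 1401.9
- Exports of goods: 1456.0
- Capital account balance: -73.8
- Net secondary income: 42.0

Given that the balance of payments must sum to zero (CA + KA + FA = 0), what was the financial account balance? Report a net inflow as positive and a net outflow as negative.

1624.0

Goods balance = 1456.0 - 2947.8 = -1491.8
Services balance = 1181.5 - 1401.9 = -220.4
Trade balance (goods + services) = -1491.8 + (-220.4) = -1712.2
Net primary income = 397.0 - 277.0 = 120.0
Net secondary income = 42.0
Current account = -1712.2 + 120.0 + 42.0 = -1550.2
Financial account = -(-1550.2 + (-73.8)) = 1624.0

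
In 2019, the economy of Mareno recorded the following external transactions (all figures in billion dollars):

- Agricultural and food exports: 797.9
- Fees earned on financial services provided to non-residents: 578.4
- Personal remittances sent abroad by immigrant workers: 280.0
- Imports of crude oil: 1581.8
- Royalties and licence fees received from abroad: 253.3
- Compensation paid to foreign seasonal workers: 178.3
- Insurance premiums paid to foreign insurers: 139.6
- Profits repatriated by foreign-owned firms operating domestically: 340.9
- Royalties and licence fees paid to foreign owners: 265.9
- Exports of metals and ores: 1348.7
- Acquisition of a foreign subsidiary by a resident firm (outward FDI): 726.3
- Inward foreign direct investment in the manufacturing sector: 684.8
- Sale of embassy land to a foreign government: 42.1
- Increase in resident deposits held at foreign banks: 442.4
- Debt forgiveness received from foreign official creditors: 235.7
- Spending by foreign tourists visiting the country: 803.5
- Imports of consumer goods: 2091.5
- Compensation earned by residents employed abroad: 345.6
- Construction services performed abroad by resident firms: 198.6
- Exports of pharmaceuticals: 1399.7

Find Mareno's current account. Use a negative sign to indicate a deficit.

847.7

Goods: 1348.7 + 797.9 - 1581.8 + 1399.7 - 2091.5 = -127.0
Services: 803.5 + 198.6 + 578.4 + 253.3 - 265.9 - 139.6 = 1428.3
Primary income: -178.3 + 345.6 - 340.9 = -173.6
Secondary income: -280.0
Current account = (-127.0) + 1428.3 + (-173.6) + (-280.0) = 847.7
(Excluded from the current account — financial account: acquisition of a foreign subsidiary by a resident firm (outward FDI) 726.3, inward foreign direct investment in the manufacturing sector 684.8, increase in resident deposits held at foreign banks 442.4; capital account: sale of embassy land to a foreign government 42.1, debt forgiveness received from foreign official creditors 235.7.)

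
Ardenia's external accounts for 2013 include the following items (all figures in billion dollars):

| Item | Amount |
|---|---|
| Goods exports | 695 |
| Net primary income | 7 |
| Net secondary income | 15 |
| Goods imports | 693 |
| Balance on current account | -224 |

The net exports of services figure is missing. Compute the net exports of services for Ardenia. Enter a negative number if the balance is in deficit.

-248

Current account = goods balance + services balance + net primary income + net secondary income
Sum of the known components = 24
Net exports of services = CA - (known components) = -224 - 24 = -248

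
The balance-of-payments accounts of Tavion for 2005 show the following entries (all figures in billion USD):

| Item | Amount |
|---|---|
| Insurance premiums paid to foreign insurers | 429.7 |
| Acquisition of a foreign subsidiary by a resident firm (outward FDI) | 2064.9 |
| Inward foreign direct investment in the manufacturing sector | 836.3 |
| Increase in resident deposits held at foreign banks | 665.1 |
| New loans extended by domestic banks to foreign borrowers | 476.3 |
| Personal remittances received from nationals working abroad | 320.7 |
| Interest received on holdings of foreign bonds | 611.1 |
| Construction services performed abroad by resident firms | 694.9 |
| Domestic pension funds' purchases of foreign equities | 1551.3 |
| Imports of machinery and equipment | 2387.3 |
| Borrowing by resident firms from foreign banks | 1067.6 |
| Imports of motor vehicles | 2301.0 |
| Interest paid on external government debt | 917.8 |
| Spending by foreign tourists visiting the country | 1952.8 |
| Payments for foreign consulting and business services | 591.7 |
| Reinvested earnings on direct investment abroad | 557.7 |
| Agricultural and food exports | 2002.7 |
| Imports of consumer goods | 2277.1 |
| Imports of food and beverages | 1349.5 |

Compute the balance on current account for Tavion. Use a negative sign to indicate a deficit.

-4114.2

Goods: -2387.3 - 2301.0 - 2277.1 - 1349.5 + 2002.7 = -6312.2
Services: 1952.8 - 591.7 + 694.9 - 429.7 = 1626.3
Primary income: 611.1 - 917.8 + 557.7 = 251.0
Secondary income: 320.7
Current account = (-6312.2) + 1626.3 + 251.0 + 320.7 = -4114.2
(Excluded from the current account — financial account: acquisition of a foreign subsidiary by a resident firm (outward FDI) 2064.9, inward foreign direct investment in the manufacturing sector 836.3, increase in resident deposits held at foreign banks 665.1, new loans extended by domestic banks to foreign borrowers 476.3, domestic pension funds' purchases of foreign equities 1551.3, borrowing by resident firms from foreign banks 1067.6.)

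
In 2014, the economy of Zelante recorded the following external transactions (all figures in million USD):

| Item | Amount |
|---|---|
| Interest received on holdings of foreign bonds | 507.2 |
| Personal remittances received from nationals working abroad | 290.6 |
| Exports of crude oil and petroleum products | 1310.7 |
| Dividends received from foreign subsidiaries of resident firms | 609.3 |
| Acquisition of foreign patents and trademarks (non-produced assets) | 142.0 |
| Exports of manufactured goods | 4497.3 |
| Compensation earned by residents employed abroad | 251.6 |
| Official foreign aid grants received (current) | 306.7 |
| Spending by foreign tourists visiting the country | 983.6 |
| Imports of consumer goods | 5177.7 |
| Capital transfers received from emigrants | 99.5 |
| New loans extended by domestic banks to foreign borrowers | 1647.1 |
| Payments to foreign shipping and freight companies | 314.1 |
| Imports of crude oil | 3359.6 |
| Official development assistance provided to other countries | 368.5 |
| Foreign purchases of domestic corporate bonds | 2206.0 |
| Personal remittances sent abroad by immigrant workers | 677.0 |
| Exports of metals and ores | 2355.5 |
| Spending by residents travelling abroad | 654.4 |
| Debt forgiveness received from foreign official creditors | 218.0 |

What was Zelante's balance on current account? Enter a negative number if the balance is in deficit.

Goods: -3359.6 - 5177.7 + 4497.3 + 1310.7 + 2355.5 = -373.8
Services: 983.6 - 314.1 - 654.4 = 15.1
Primary income: 507.2 + 609.3 + 251.6 = 1368.1
Secondary income: 290.6 - 368.5 - 677.0 + 306.7 = -448.2
Current account = (-373.8) + 15.1 + 1368.1 + (-448.2) = 561.2
(Excluded from the current account — capital account: acquisition of foreign patents and trademarks (non-produced assets) 142.0, capital transfers received from emigrants 99.5, debt forgiveness received from foreign official creditors 218.0; financial account: new loans extended by domestic banks to foreign borrowers 1647.1, foreign purchases of domestic corporate bonds 2206.0.)

561.2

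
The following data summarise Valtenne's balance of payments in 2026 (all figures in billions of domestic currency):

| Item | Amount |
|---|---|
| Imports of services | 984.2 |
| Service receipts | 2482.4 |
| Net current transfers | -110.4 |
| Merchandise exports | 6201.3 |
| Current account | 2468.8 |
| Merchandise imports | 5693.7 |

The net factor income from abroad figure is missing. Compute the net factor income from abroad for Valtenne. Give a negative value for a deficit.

573.4

Current account = goods balance + services balance + net primary income + net secondary income
Sum of the known components = 1895.4
Net factor income from abroad = CA - (known components) = 2468.8 - 1895.4 = 573.4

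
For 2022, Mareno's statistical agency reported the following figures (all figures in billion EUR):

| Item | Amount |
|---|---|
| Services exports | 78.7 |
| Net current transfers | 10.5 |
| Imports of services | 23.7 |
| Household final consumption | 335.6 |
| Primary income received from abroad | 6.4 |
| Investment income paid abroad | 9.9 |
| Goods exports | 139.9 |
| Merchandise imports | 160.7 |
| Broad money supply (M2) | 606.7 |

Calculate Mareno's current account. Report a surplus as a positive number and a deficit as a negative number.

41.2

Goods balance = 139.9 - 160.7 = -20.8
Services balance = 78.7 - 23.7 = 55.0
Trade balance (goods + services) = -20.8 + 55.0 = 34.2
Net primary income = 6.4 - 9.9 = -3.5
Net secondary income = 10.5
Current account = 34.2 + (-3.5) + 10.5 = 41.2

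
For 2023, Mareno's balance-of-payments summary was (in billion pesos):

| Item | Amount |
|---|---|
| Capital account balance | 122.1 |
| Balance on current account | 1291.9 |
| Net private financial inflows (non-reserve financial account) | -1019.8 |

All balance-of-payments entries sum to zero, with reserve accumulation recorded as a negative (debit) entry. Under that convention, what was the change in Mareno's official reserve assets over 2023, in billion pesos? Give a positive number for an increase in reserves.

Official reserve transactions balance = -(1291.9 + 122.1 + (-1019.8)) = -394.2
An accumulation of reserves is recorded as a debit (negative entry), so the change in the stock of reserves is the negative of that balance.
Change in official reserves = -(-394.2) = 394.2

394.2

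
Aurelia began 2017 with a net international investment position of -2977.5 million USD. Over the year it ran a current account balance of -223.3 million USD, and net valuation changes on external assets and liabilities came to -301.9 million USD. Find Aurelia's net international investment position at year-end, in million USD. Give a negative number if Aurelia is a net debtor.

-3502.7

Change in NIIP = current account + net valuation change = -223.3 + (-301.9) = -525.2
End-of-year NIIP = -2977.5 + (-525.2) = -3502.7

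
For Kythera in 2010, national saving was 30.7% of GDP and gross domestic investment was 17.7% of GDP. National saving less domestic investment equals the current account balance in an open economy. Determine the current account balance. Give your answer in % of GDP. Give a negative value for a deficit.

13.0

CA = S - I = 30.7 - 17.7 = 13.0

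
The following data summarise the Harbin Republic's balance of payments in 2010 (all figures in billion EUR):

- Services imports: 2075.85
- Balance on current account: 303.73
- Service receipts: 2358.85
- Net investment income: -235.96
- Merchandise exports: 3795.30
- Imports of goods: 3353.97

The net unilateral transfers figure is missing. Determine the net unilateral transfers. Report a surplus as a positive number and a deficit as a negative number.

-184.64

Current account = goods balance + services balance + net primary income + net secondary income
Sum of the known components = 488.37
Net unilateral transfers = CA - (known components) = 303.73 - 488.37 = -184.64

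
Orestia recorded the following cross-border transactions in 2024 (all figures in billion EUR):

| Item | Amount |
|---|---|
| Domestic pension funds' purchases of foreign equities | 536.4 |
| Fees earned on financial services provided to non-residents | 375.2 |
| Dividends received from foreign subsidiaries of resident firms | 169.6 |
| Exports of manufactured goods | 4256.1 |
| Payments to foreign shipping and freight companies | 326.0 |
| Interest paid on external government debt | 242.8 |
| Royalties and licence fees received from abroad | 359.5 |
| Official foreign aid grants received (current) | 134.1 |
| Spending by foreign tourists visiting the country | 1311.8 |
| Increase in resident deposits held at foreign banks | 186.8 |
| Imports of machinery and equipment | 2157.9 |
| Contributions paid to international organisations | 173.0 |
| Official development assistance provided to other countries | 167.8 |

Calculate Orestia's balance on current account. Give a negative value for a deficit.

3538.8

Goods: 4256.1 - 2157.9 = 2098.2
Services: -326.0 + 375.2 + 359.5 + 1311.8 = 1720.5
Primary income: -242.8 + 169.6 = -73.2
Secondary income: 134.1 - 173.0 - 167.8 = -206.7
Current account = 2098.2 + 1720.5 + (-73.2) + (-206.7) = 3538.8
(Excluded from the current account — financial account: domestic pension funds' purchases of foreign equities 536.4, increase in resident deposits held at foreign banks 186.8.)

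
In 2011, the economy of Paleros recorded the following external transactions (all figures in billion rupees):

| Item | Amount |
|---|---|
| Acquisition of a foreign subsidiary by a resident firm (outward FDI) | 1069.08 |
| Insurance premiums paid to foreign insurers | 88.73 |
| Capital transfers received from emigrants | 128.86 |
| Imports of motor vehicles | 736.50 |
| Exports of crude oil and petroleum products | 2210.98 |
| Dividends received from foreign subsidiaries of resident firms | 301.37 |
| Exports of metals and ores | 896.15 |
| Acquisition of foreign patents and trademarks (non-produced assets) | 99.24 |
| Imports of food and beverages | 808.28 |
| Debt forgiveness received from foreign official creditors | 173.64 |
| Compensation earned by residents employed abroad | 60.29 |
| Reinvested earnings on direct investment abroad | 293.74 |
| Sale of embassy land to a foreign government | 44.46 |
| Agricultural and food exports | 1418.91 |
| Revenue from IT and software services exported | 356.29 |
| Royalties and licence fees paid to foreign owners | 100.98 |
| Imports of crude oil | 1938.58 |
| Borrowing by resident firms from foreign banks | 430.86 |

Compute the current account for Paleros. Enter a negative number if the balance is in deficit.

Goods: 2210.98 + 896.15 + 1418.91 - 808.28 - 736.50 - 1938.58 = 1042.68
Services: -88.73 + 356.29 - 100.98 = 166.58
Primary income: 301.37 + 293.74 + 60.29 = 655.40
Current account = 1042.68 + 166.58 + 655.40 = 1864.66
(Excluded from the current account — financial account: acquisition of a foreign subsidiary by a resident firm (outward FDI) 1069.08, borrowing by resident firms from foreign banks 430.86; capital account: capital transfers received from emigrants 128.86, acquisition of foreign patents and trademarks (non-produced assets) 99.24, debt forgiveness received from foreign official creditors 173.64, sale of embassy land to a foreign government 44.46.)

1864.66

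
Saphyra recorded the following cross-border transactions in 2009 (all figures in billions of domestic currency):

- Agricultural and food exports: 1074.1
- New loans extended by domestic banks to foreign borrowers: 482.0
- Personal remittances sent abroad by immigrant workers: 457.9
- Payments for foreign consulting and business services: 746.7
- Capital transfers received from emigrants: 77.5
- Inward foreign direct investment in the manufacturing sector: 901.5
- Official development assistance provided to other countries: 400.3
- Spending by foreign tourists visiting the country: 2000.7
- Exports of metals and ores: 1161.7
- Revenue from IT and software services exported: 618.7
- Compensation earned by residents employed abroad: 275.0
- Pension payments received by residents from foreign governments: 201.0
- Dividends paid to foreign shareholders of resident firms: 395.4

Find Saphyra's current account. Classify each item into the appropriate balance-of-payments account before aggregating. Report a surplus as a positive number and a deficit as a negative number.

3330.9

Goods: 1161.7 + 1074.1 = 2235.8
Services: 2000.7 + 618.7 - 746.7 = 1872.7
Primary income: -395.4 + 275.0 = -120.4
Secondary income: -457.9 - 400.3 + 201.0 = -657.2
Current account = 2235.8 + 1872.7 + (-120.4) + (-657.2) = 3330.9
(Excluded from the current account — financial account: new loans extended by domestic banks to foreign borrowers 482.0, inward foreign direct investment in the manufacturing sector 901.5; capital account: capital transfers received from emigrants 77.5.)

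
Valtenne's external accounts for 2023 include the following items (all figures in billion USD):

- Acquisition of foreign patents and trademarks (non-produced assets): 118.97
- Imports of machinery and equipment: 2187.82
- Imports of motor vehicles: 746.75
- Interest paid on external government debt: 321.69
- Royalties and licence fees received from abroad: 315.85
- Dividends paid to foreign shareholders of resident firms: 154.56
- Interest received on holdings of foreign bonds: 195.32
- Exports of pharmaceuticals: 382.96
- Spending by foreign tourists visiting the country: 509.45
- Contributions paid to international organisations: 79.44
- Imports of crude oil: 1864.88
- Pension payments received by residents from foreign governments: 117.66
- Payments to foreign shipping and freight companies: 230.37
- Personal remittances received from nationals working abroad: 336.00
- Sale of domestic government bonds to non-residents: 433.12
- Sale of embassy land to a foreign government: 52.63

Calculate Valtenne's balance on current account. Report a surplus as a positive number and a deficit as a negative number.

-3728.27

Goods: 382.96 - 746.75 - 1864.88 - 2187.82 = -4416.49
Services: 315.85 - 230.37 + 509.45 = 594.93
Primary income: 195.32 - 321.69 - 154.56 = -280.93
Secondary income: 336.00 - 79.44 + 117.66 = 374.22
Current account = (-4416.49) + 594.93 + (-280.93) + 374.22 = -3728.27
(Excluded from the current account — capital account: acquisition of foreign patents and trademarks (non-produced assets) 118.97, sale of embassy land to a foreign government 52.63; financial account: sale of domestic government bonds to non-residents 433.12.)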